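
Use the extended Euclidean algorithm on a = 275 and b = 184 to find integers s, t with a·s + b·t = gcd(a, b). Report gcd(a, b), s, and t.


Euclidean algorithm on (275, 184) — divide until remainder is 0:
  275 = 1 · 184 + 91
  184 = 2 · 91 + 2
  91 = 45 · 2 + 1
  2 = 2 · 1 + 0
gcd(275, 184) = 1.
Track Bezout coefficients alongside the remainders: start with r₀ = 275 = a·1 + b·0 (s = 1, t = 0) and r₁ = 184 = a·0 + b·1 (s = 0, t = 1); each new remainder r_{k+1} = r_{k-1} − q_k·r_k inherits s_{k+1} = s_{k-1} − q_k·s_k, t_{k+1} = t_{k-1} − q_k·t_k, so r_k = a·s_k + b·t_k at every step:
  q = 1: r = 91, s = 1 − 1·0 = 1, t = 0 − 1·1 = -1  (check: 275·1 + 184·(-1) = 91)
  q = 2: r = 2, s = 0 − 2·1 = -2, t = 1 − 2·(-1) = 3  (check: 275·(-2) + 184·3 = 2)
  q = 45: r = 1, s = 1 − 45·(-2) = 91, t = -1 − 45·3 = -136  (check: 275·91 + 184·(-136) = 1)
The row with r = 1 (the gcd) gives the Bezout coefficients s = 91, t = -136.
Result: 275 · (91) + 184 · (-136) = 1.

gcd(275, 184) = 1; s = 91, t = -136 (check: 275·91 + 184·(-136) = 1).


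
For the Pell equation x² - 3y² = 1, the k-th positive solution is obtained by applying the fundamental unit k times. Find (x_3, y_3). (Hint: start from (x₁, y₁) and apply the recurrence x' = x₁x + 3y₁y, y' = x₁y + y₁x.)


Step 1: Find the fundamental solution (x₁, y₁) of x² - 3y² = 1.
  Expand √3 as a continued fraction. a₀ = ⌊√3⌋ = 1; iterate m_{k+1} = d_k·a_k − m_k, d_{k+1} = (3 − m_{k+1}²)/d_k, a_{k+1} = ⌊(a₀ + m_{k+1})/d_{k+1}⌋ (starting m₀ = 0, d₀ = 1), with convergents p_k = a_k·p_{k-1} + p_{k-2}, q_k = a_k·q_{k-1} + q_{k-2} (p₋₁ = 1, q₋₁ = 0):
  k = 0: a₀ = 1; p₀/q₀ = 1/1; p₀² − 3·q₀² = 1 − 3 = -2.
  k = 1: m = 1, d = 2, a = ⌊(1 + 1)/2⌋ = 1; p/q = (1·1 + 1)/(1·1 + 0) = 2/1; p² − 3·q² = 4 − 3 = 1.
  The first convergent with p² − 3·q² = 1 gives the fundamental solution (x₁, y₁) = (2, 1).
Step 2: Apply the recurrence (x_{n+1}, y_{n+1}) = (x₁x_n + 3y₁y_n, x₁y_n + y₁x_n) repeatedly.
  From (x_1, y_1) = (2, 1): x_2 = 2·2 + 3·1·1 = 7; y_2 = 2·1 + 1·2 = 4.
  From (x_2, y_2) = (7, 4): x_3 = 2·7 + 3·1·4 = 26; y_3 = 2·4 + 1·7 = 15.
Step 3: Verify x_3² - 3·y_3² = 676 - 675 = 1 (should be 1). ✓

(x_1, y_1) = (2, 1); (x_3, y_3) = (26, 15).


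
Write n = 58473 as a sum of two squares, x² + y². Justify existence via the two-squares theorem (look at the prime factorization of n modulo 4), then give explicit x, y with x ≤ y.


Step 1: Factor n = 58473 = 3^2 · 73 · 89.
Step 2: Check the mod-4 condition on each prime factor: 3 ≡ 3 (mod 4), exponent 2 (must be even); 73 ≡ 1 (mod 4), exponent 1; 89 ≡ 1 (mod 4), exponent 1.
All primes ≡ 3 (mod 4) appear to even exponent (or don't appear), so by the two-squares theorem n IS expressible as a sum of two squares.
Step 3: Build a representation. Group n = k² · m with k = 3 and m = 73 · 89 = 6497 (a product of primes ≡ 1 (mod 4)); a representation of m scales to one of n via (k·x)² + (k·y)² = k²(x² + y²). Each prime p ≡ 1 (mod 4) is itself a sum of two squares; find a² by testing p − a² for a perfect square:
  73: 73 − 1² = 72, 73 − 2² = 69, 73 − 3² = 64 = 8² ⇒ 73 = 3² + 8².
  89: 89 − 1² = 88, 89 − 2² = 85, 89 − 3² = 80, 89 − 4² = 73, 89 − 5² = 64 = 8² ⇒ 89 = 5² + 8².
  Combine using the Brahmagupta–Fibonacci identity (a² + b²)(c² + d²) = (ac − bd)² + (ad + bc)² = (ac + bd)² + (ad − bc)²:
  73 · 89 = 6497: from (3² + 8²)(5² + 8²), take (3·5 − 8·8, 3·8 + 8·5) = (15 − 64, 24 + 40) = (-49, 64); dropping signs (only squares matter) gives (49, 64); check 49² + 64² = 2401 + 4096 = 6497 ✓.
  Scale by k = 3: (3·49, 3·64) = (147, 192).
Step 4: Order so x ≤ y and verify: 147² + 192² = 21609 + 36864 = 58473 = n. ✓

n = 58473 = 147² + 192² (one valid representation with x ≤ y).


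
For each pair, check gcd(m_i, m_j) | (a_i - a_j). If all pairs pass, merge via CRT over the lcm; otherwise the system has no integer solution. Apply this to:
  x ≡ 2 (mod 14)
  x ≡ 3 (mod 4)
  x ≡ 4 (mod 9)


Moduli 14, 4, 9 are not pairwise coprime, so CRT works modulo lcm(m_i) when all pairwise compatibility conditions hold.
Pairwise compatibility: gcd(m_i, m_j) must divide a_i - a_j for every pair.
Merge one congruence at a time:
  Start: x ≡ 2 (mod 14).
  Combine with x ≡ 3 (mod 4): gcd(14, 4) = 2, and 3 - 2 = 1 is NOT divisible by 2.
    ⇒ system is inconsistent (no integer solution).

No solution (the system is inconsistent).


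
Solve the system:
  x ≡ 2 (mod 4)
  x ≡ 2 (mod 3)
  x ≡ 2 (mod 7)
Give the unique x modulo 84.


Moduli 4, 3, 7 are pairwise coprime; by CRT there is a unique solution modulo M = 4 · 3 · 7 = 84.
Solve pairwise, accumulating the modulus:
  Start with x ≡ 2 (mod 4).
  Combine with x ≡ 2 (mod 3): since gcd(4, 3) = 1, we get a unique residue mod 12.
    Write x = 2 + 4·t and substitute into x ≡ 2 (mod 3): 4·t ≡ 2 − 2 = 0 (mod 3).
    Reduce coefficients mod 3: 1·t ≡ 0 (mod 3).
    So t ≡ 0 (mod 3).
    Then x = 2 + 4·0 = 2, valid modulo lcm(4, 3) = 12: x ≡ 2 (mod 12).
  Combine with x ≡ 2 (mod 7): since gcd(12, 7) = 1, we get a unique residue mod 84.
    Write x = 2 + 12·t and substitute into x ≡ 2 (mod 7): 12·t ≡ 2 − 2 = 0 (mod 7).
    Reduce coefficients mod 7: 5·t ≡ 0 (mod 7).
    The inverse of 5 mod 7 is 3 (since 5·3 = 15 = 2·7 + 1), so t ≡ 3·0 = 0 ≡ 0 (mod 7).
    Then x = 2 + 12·0 = 2, valid modulo lcm(12, 7) = 84: x ≡ 2 (mod 84).
Verify: 2 mod 4 = 2 ✓, 2 mod 3 = 2 ✓, 2 mod 7 = 2 ✓.

x ≡ 2 (mod 84).


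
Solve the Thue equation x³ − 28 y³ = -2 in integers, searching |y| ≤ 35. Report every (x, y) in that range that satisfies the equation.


The equation is x³ - 28y³ = -2. For fixed y, x³ = 28·y³ − 2, so a solution requires the RHS to be a perfect cube.
Strategy: iterate y from -35 to 35, compute RHS = 28·y³ − 2, and check whether it is a (positive or negative) perfect cube.
Check small values of y:
  y = 0: RHS = -2 is not a perfect cube.
  y = 1: RHS = 26 is not a perfect cube.
  y = -1: RHS = -30 is not a perfect cube.
  y = 2: RHS = 222 is not a perfect cube.
  y = -2: RHS = -226 is not a perfect cube.
  y = 3: RHS = 754 is not a perfect cube.
  y = -3: RHS = -758 is not a perfect cube.
Continuing the search up to |y| = 35 finds no solutions either.
No (x, y) in the scanned range satisfies the equation.

No integer solutions with |y| ≤ 35.


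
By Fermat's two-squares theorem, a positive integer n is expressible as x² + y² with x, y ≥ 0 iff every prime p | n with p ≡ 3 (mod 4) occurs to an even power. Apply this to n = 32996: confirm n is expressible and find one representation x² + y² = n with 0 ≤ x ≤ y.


Step 1: Factor n = 32996 = 2^2 · 73 · 113.
Step 2: Check the mod-4 condition on each prime factor: 2 = 2 (special); 73 ≡ 1 (mod 4), exponent 1; 113 ≡ 1 (mod 4), exponent 1.
All primes ≡ 3 (mod 4) appear to even exponent (or don't appear), so by the two-squares theorem n IS expressible as a sum of two squares.
Step 3: Build a representation. Group n = k² · m with k = 2 and m = 73 · 113 = 8249 (a product of primes ≡ 1 (mod 4)); a representation of m scales to one of n via (k·x)² + (k·y)² = k²(x² + y²). Each prime p ≡ 1 (mod 4) is itself a sum of two squares; find a² by testing p − a² for a perfect square:
  73: 73 − 1² = 72, 73 − 2² = 69, 73 − 3² = 64 = 8² ⇒ 73 = 3² + 8².
  113: 113 − 1² = 112, 113 − 2² = 109, 113 − 3² = 104, 113 − 4² = 97, 113 − 5² = 88, 113 − 6² = 77, 113 − 7² = 64 = 8² ⇒ 113 = 7² + 8².
  Combine using the Brahmagupta–Fibonacci identity (a² + b²)(c² + d²) = (ac − bd)² + (ad + bc)² = (ac + bd)² + (ad − bc)²:
  73 · 113 = 8249: from (3² + 8²)(7² + 8²), take (3·7 − 8·8, 3·8 + 8·7) = (21 − 64, 24 + 56) = (-43, 80); dropping signs (only squares matter) gives (43, 80); check 43² + 80² = 1849 + 6400 = 8249 ✓.
  Scale by k = 2: (2·43, 2·80) = (86, 160).
Step 4: Order so x ≤ y and verify: 86² + 160² = 7396 + 25600 = 32996 = n. ✓

n = 32996 = 86² + 160² (one valid representation with x ≤ y).


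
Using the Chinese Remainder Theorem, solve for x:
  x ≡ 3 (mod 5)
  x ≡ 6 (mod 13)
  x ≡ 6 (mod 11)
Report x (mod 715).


Moduli 5, 13, 11 are pairwise coprime; by CRT there is a unique solution modulo M = 5 · 13 · 11 = 715.
Solve pairwise, accumulating the modulus:
  Start with x ≡ 3 (mod 5).
  Combine with x ≡ 6 (mod 13): since gcd(5, 13) = 1, we get a unique residue mod 65.
    Write x = 3 + 5·t and substitute into x ≡ 6 (mod 13): 5·t ≡ 6 − 3 = 3 (mod 13).
    The inverse of 5 mod 13 is 8 (since 5·8 = 40 = 3·13 + 1), so t ≡ 8·3 = 24 ≡ 11 (mod 13).
    Then x = 3 + 5·11 = 58, valid modulo lcm(5, 13) = 65: x ≡ 58 (mod 65).
  Combine with x ≡ 6 (mod 11): since gcd(65, 11) = 1, we get a unique residue mod 715.
    Write x = 58 + 65·t and substitute into x ≡ 6 (mod 11): 65·t ≡ 6 − 58 = -52 (mod 11).
    Reduce coefficients mod 11: 10·t ≡ 3 (mod 11).
    The inverse of 10 mod 11 is 10 (since 10·10 = 100 = 9·11 + 1), so t ≡ 10·3 = 30 ≡ 8 (mod 11).
    Then x = 58 + 65·8 = 578, valid modulo lcm(65, 11) = 715: x ≡ 578 (mod 715).
Verify: 578 mod 5 = 3 ✓, 578 mod 13 = 6 ✓, 578 mod 11 = 6 ✓.

x ≡ 578 (mod 715).


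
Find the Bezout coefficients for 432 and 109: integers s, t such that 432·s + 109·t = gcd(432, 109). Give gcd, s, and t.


Euclidean algorithm on (432, 109) — divide until remainder is 0:
  432 = 3 · 109 + 105
  109 = 1 · 105 + 4
  105 = 26 · 4 + 1
  4 = 4 · 1 + 0
gcd(432, 109) = 1.
Track Bezout coefficients alongside the remainders: start with r₀ = 432 = a·1 + b·0 (s = 1, t = 0) and r₁ = 109 = a·0 + b·1 (s = 0, t = 1); each new remainder r_{k+1} = r_{k-1} − q_k·r_k inherits s_{k+1} = s_{k-1} − q_k·s_k, t_{k+1} = t_{k-1} − q_k·t_k, so r_k = a·s_k + b·t_k at every step:
  q = 3: r = 105, s = 1 − 3·0 = 1, t = 0 − 3·1 = -3  (check: 432·1 + 109·(-3) = 105)
  q = 1: r = 4, s = 0 − 1·1 = -1, t = 1 − 1·(-3) = 4  (check: 432·(-1) + 109·4 = 4)
  q = 26: r = 1, s = 1 − 26·(-1) = 27, t = -3 − 26·4 = -107  (check: 432·27 + 109·(-107) = 1)
The row with r = 1 (the gcd) gives the Bezout coefficients s = 27, t = -107.
Result: 432 · (27) + 109 · (-107) = 1.

gcd(432, 109) = 1; s = 27, t = -107 (check: 432·27 + 109·(-107) = 1).


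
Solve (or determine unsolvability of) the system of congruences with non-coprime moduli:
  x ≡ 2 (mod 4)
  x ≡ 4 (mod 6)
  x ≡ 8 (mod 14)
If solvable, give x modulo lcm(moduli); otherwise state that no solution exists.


Moduli 4, 6, 14 are not pairwise coprime, so CRT works modulo lcm(m_i) when all pairwise compatibility conditions hold.
Pairwise compatibility: gcd(m_i, m_j) must divide a_i - a_j for every pair.
Merge one congruence at a time:
  Start: x ≡ 2 (mod 4).
  Combine with x ≡ 4 (mod 6): gcd(4, 6) = 2; 4 - 2 = 2, which IS divisible by 2, so compatible.
    Write x = 2 + 4·t and substitute into x ≡ 4 (mod 6): 4·t ≡ 4 − 2 = 2 (mod 6).
    Divide the congruence (and modulus) by g = 2: 2·t ≡ 1 (mod 3).
    The inverse of 2 mod 3 is 2 (since 2·2 = 4 = 1·3 + 1), so t ≡ 2·1 = 2 ≡ 2 (mod 3).
    Then x = 2 + 4·2 = 10, valid modulo lcm(4, 6) = 12: x ≡ 10 (mod 12).
  Combine with x ≡ 8 (mod 14): gcd(12, 14) = 2; 8 - 10 = -2, which IS divisible by 2, so compatible.
    Write x = 10 + 12·t and substitute into x ≡ 8 (mod 14): 12·t ≡ 8 − 10 = -2 (mod 14).
    Divide the congruence (and modulus) by g = 2: 6·t ≡ -1 (mod 7).
    Reduce coefficients mod 7: 6·t ≡ 6 (mod 7).
    The inverse of 6 mod 7 is 6 (since 6·6 = 36 = 5·7 + 1), so t ≡ 6·6 = 36 ≡ 1 (mod 7).
    Then x = 10 + 12·1 = 22, valid modulo lcm(12, 14) = 84: x ≡ 22 (mod 84).
Verify: 22 mod 4 = 2, 22 mod 6 = 4, 22 mod 14 = 8.

x ≡ 22 (mod 84).


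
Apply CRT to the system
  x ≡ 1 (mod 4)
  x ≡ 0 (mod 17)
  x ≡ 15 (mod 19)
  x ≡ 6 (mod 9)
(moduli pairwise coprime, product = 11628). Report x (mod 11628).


Product of moduli M = 4 · 17 · 19 · 9 = 11628.
Merge one congruence at a time:
  Start: x ≡ 1 (mod 4).
  Combine with x ≡ 0 (mod 17); new modulus lcm = 68.
    Write x = 1 + 4·t and substitute into x ≡ 0 (mod 17): 4·t ≡ 0 − 1 = -1 (mod 17).
    Reduce coefficients mod 17: 4·t ≡ 16 (mod 17).
    The inverse of 4 mod 17 is 13 (since 4·13 = 52 = 3·17 + 1), so t ≡ 13·16 = 208 ≡ 4 (mod 17).
    Then x = 1 + 4·4 = 17, valid modulo lcm(4, 17) = 68: x ≡ 17 (mod 68).
  Combine with x ≡ 15 (mod 19); new modulus lcm = 1292.
    Write x = 17 + 68·t and substitute into x ≡ 15 (mod 19): 68·t ≡ 15 − 17 = -2 (mod 19).
    Reduce coefficients mod 19: 11·t ≡ 17 (mod 19).
    The inverse of 11 mod 19 is 7 (since 11·7 = 77 = 4·19 + 1), so t ≡ 7·17 = 119 ≡ 5 (mod 19).
    Then x = 17 + 68·5 = 357, valid modulo lcm(68, 19) = 1292: x ≡ 357 (mod 1292).
  Combine with x ≡ 6 (mod 9); new modulus lcm = 11628.
    Write x = 357 + 1292·t and substitute into x ≡ 6 (mod 9): 1292·t ≡ 6 − 357 = -351 (mod 9).
    Reduce coefficients mod 9: 5·t ≡ 0 (mod 9).
    The inverse of 5 mod 9 is 2 (since 5·2 = 10 = 1·9 + 1), so t ≡ 2·0 = 0 ≡ 0 (mod 9).
    Then x = 357 + 1292·0 = 357, valid modulo lcm(1292, 9) = 11628: x ≡ 357 (mod 11628).
Verify against each original: 357 mod 4 = 1, 357 mod 17 = 0, 357 mod 19 = 15, 357 mod 9 = 6.

x ≡ 357 (mod 11628).


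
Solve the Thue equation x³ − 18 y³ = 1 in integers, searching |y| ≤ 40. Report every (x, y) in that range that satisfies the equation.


The equation is x³ - 18y³ = 1. For fixed y, x³ = 18·y³ + 1, so a solution requires the RHS to be a perfect cube.
Strategy: iterate y from -40 to 40, compute RHS = 18·y³ + 1, and check whether it is a (positive or negative) perfect cube.
Check small values of y:
  y = 0: RHS = 1 = (1)³ ⇒ x = 1 works.
  y = 1: RHS = 19 is not a perfect cube.
  y = -1: RHS = -17 is not a perfect cube.
  y = 2: RHS = 145 is not a perfect cube.
  y = -2: RHS = -143 is not a perfect cube.
  y = 3: RHS = 487 is not a perfect cube.
  y = -3: RHS = -485 is not a perfect cube.
Continuing the search up to |y| = 40 finds no further solutions beyond those listed.
Collected solutions: (1, 0).

Solutions (with |y| ≤ 40): (1, 0).


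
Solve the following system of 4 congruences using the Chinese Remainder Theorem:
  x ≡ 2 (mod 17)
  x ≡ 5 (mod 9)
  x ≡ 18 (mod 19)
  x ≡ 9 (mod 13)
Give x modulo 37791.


Product of moduli M = 17 · 9 · 19 · 13 = 37791.
Merge one congruence at a time:
  Start: x ≡ 2 (mod 17).
  Combine with x ≡ 5 (mod 9); new modulus lcm = 153.
    Write x = 2 + 17·t and substitute into x ≡ 5 (mod 9): 17·t ≡ 5 − 2 = 3 (mod 9).
    Reduce coefficients mod 9: 8·t ≡ 3 (mod 9).
    The inverse of 8 mod 9 is 8 (since 8·8 = 64 = 7·9 + 1), so t ≡ 8·3 = 24 ≡ 6 (mod 9).
    Then x = 2 + 17·6 = 104, valid modulo lcm(17, 9) = 153: x ≡ 104 (mod 153).
  Combine with x ≡ 18 (mod 19); new modulus lcm = 2907.
    Write x = 104 + 153·t and substitute into x ≡ 18 (mod 19): 153·t ≡ 18 − 104 = -86 (mod 19).
    Reduce coefficients mod 19: 1·t ≡ 9 (mod 19).
    So t ≡ 9 (mod 19).
    Then x = 104 + 153·9 = 1481, valid modulo lcm(153, 19) = 2907: x ≡ 1481 (mod 2907).
  Combine with x ≡ 9 (mod 13); new modulus lcm = 37791.
    Write x = 1481 + 2907·t and substitute into x ≡ 9 (mod 13): 2907·t ≡ 9 − 1481 = -1472 (mod 13).
    Reduce coefficients mod 13: 8·t ≡ 10 (mod 13).
    The inverse of 8 mod 13 is 5 (since 8·5 = 40 = 3·13 + 1), so t ≡ 5·10 = 50 ≡ 11 (mod 13).
    Then x = 1481 + 2907·11 = 33458, valid modulo lcm(2907, 13) = 37791: x ≡ 33458 (mod 37791).
Verify against each original: 33458 mod 17 = 2, 33458 mod 9 = 5, 33458 mod 19 = 18, 33458 mod 13 = 9.

x ≡ 33458 (mod 37791).


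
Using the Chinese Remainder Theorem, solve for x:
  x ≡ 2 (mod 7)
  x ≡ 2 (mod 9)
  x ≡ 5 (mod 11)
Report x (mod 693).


Moduli 7, 9, 11 are pairwise coprime; by CRT there is a unique solution modulo M = 7 · 9 · 11 = 693.
Solve pairwise, accumulating the modulus:
  Start with x ≡ 2 (mod 7).
  Combine with x ≡ 2 (mod 9): since gcd(7, 9) = 1, we get a unique residue mod 63.
    Write x = 2 + 7·t and substitute into x ≡ 2 (mod 9): 7·t ≡ 2 − 2 = 0 (mod 9).
    The inverse of 7 mod 9 is 4 (since 7·4 = 28 = 3·9 + 1), so t ≡ 4·0 = 0 ≡ 0 (mod 9).
    Then x = 2 + 7·0 = 2, valid modulo lcm(7, 9) = 63: x ≡ 2 (mod 63).
  Combine with x ≡ 5 (mod 11): since gcd(63, 11) = 1, we get a unique residue mod 693.
    Write x = 2 + 63·t and substitute into x ≡ 5 (mod 11): 63·t ≡ 5 − 2 = 3 (mod 11).
    Reduce coefficients mod 11: 8·t ≡ 3 (mod 11).
    The inverse of 8 mod 11 is 7 (since 8·7 = 56 = 5·11 + 1), so t ≡ 7·3 = 21 ≡ 10 (mod 11).
    Then x = 2 + 63·10 = 632, valid modulo lcm(63, 11) = 693: x ≡ 632 (mod 693).
Verify: 632 mod 7 = 2 ✓, 632 mod 9 = 2 ✓, 632 mod 11 = 5 ✓.

x ≡ 632 (mod 693).


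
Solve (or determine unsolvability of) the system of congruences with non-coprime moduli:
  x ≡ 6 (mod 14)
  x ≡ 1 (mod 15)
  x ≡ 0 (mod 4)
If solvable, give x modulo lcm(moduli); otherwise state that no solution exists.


Moduli 14, 15, 4 are not pairwise coprime, so CRT works modulo lcm(m_i) when all pairwise compatibility conditions hold.
Pairwise compatibility: gcd(m_i, m_j) must divide a_i - a_j for every pair.
Merge one congruence at a time:
  Start: x ≡ 6 (mod 14).
  Combine with x ≡ 1 (mod 15): gcd(14, 15) = 1; 1 - 6 = -5, which IS divisible by 1, so compatible.
    Write x = 6 + 14·t and substitute into x ≡ 1 (mod 15): 14·t ≡ 1 − 6 = -5 (mod 15).
    Reduce coefficients mod 15: 14·t ≡ 10 (mod 15).
    The inverse of 14 mod 15 is 14 (since 14·14 = 196 = 13·15 + 1), so t ≡ 14·10 = 140 ≡ 5 (mod 15).
    Then x = 6 + 14·5 = 76, valid modulo lcm(14, 15) = 210: x ≡ 76 (mod 210).
  Combine with x ≡ 0 (mod 4): gcd(210, 4) = 2; 0 - 76 = -76, which IS divisible by 2, so compatible.
    Write x = 76 + 210·t and substitute into x ≡ 0 (mod 4): 210·t ≡ 0 − 76 = -76 (mod 4).
    Divide the congruence (and modulus) by g = 2: 105·t ≡ -38 (mod 2).
    Reduce coefficients mod 2: 1·t ≡ 0 (mod 2).
    So t ≡ 0 (mod 2).
    Then x = 76 + 210·0 = 76, valid modulo lcm(210, 4) = 420: x ≡ 76 (mod 420).
Verify: 76 mod 14 = 6, 76 mod 15 = 1, 76 mod 4 = 0.

x ≡ 76 (mod 420).


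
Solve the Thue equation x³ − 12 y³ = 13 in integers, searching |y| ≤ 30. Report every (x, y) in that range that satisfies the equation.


The equation is x³ - 12y³ = 13. For fixed y, x³ = 12·y³ + 13, so a solution requires the RHS to be a perfect cube.
Strategy: iterate y from -30 to 30, compute RHS = 12·y³ + 13, and check whether it is a (positive or negative) perfect cube.
Check small values of y:
  y = 0: RHS = 13 is not a perfect cube.
  y = 1: RHS = 25 is not a perfect cube.
  y = -1: RHS = 1 = (1)³ ⇒ x = 1 works.
  y = 2: RHS = 109 is not a perfect cube.
  y = -2: RHS = -83 is not a perfect cube.
  y = 3: RHS = 337 is not a perfect cube.
  y = -3: RHS = -311 is not a perfect cube.
Continuing the search up to |y| = 30 finds no further solutions beyond those listed.
Collected solutions: (1, -1).

Solutions (with |y| ≤ 30): (1, -1).


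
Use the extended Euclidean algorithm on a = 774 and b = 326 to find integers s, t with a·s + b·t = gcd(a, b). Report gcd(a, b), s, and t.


Euclidean algorithm on (774, 326) — divide until remainder is 0:
  774 = 2 · 326 + 122
  326 = 2 · 122 + 82
  122 = 1 · 82 + 40
  82 = 2 · 40 + 2
  40 = 20 · 2 + 0
gcd(774, 326) = 2.
Track Bezout coefficients alongside the remainders: start with r₀ = 774 = a·1 + b·0 (s = 1, t = 0) and r₁ = 326 = a·0 + b·1 (s = 0, t = 1); each new remainder r_{k+1} = r_{k-1} − q_k·r_k inherits s_{k+1} = s_{k-1} − q_k·s_k, t_{k+1} = t_{k-1} − q_k·t_k, so r_k = a·s_k + b·t_k at every step:
  q = 2: r = 122, s = 1 − 2·0 = 1, t = 0 − 2·1 = -2  (check: 774·1 + 326·(-2) = 122)
  q = 2: r = 82, s = 0 − 2·1 = -2, t = 1 − 2·(-2) = 5  (check: 774·(-2) + 326·5 = 82)
  q = 1: r = 40, s = 1 − 1·(-2) = 3, t = -2 − 1·5 = -7  (check: 774·3 + 326·(-7) = 40)
  q = 2: r = 2, s = -2 − 2·3 = -8, t = 5 − 2·(-7) = 19  (check: 774·(-8) + 326·19 = 2)
The row with r = 2 (the gcd) gives the Bezout coefficients s = -8, t = 19.
Result: 774 · (-8) + 326 · (19) = 2.

gcd(774, 326) = 2; s = -8, t = 19 (check: 774·(-8) + 326·19 = 2).


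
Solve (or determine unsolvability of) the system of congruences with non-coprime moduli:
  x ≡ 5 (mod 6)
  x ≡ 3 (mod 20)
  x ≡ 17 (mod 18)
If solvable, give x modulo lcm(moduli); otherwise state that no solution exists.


Moduli 6, 20, 18 are not pairwise coprime, so CRT works modulo lcm(m_i) when all pairwise compatibility conditions hold.
Pairwise compatibility: gcd(m_i, m_j) must divide a_i - a_j for every pair.
Merge one congruence at a time:
  Start: x ≡ 5 (mod 6).
  Combine with x ≡ 3 (mod 20): gcd(6, 20) = 2; 3 - 5 = -2, which IS divisible by 2, so compatible.
    Write x = 5 + 6·t and substitute into x ≡ 3 (mod 20): 6·t ≡ 3 − 5 = -2 (mod 20).
    Divide the congruence (and modulus) by g = 2: 3·t ≡ -1 (mod 10).
    Reduce coefficients mod 10: 3·t ≡ 9 (mod 10).
    The inverse of 3 mod 10 is 7 (since 3·7 = 21 = 2·10 + 1), so t ≡ 7·9 = 63 ≡ 3 (mod 10).
    Then x = 5 + 6·3 = 23, valid modulo lcm(6, 20) = 60: x ≡ 23 (mod 60).
  Combine with x ≡ 17 (mod 18): gcd(60, 18) = 6; 17 - 23 = -6, which IS divisible by 6, so compatible.
    Write x = 23 + 60·t and substitute into x ≡ 17 (mod 18): 60·t ≡ 17 − 23 = -6 (mod 18).
    Divide the congruence (and modulus) by g = 6: 10·t ≡ -1 (mod 3).
    Reduce coefficients mod 3: 1·t ≡ 2 (mod 3).
    So t ≡ 2 (mod 3).
    Then x = 23 + 60·2 = 143, valid modulo lcm(60, 18) = 180: x ≡ 143 (mod 180).
Verify: 143 mod 6 = 5, 143 mod 20 = 3, 143 mod 18 = 17.

x ≡ 143 (mod 180).


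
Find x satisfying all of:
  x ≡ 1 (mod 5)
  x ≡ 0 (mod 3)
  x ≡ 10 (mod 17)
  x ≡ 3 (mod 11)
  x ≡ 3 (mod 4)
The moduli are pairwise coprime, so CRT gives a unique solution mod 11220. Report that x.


Product of moduli M = 5 · 3 · 17 · 11 · 4 = 11220.
Merge one congruence at a time:
  Start: x ≡ 1 (mod 5).
  Combine with x ≡ 0 (mod 3); new modulus lcm = 15.
    Write x = 1 + 5·t and substitute into x ≡ 0 (mod 3): 5·t ≡ 0 − 1 = -1 (mod 3).
    Reduce coefficients mod 3: 2·t ≡ 2 (mod 3).
    The inverse of 2 mod 3 is 2 (since 2·2 = 4 = 1·3 + 1), so t ≡ 2·2 = 4 ≡ 1 (mod 3).
    Then x = 1 + 5·1 = 6, valid modulo lcm(5, 3) = 15: x ≡ 6 (mod 15).
  Combine with x ≡ 10 (mod 17); new modulus lcm = 255.
    Write x = 6 + 15·t and substitute into x ≡ 10 (mod 17): 15·t ≡ 10 − 6 = 4 (mod 17).
    The inverse of 15 mod 17 is 8 (since 15·8 = 120 = 7·17 + 1), so t ≡ 8·4 = 32 ≡ 15 (mod 17).
    Then x = 6 + 15·15 = 231, valid modulo lcm(15, 17) = 255: x ≡ 231 (mod 255).
  Combine with x ≡ 3 (mod 11); new modulus lcm = 2805.
    Write x = 231 + 255·t and substitute into x ≡ 3 (mod 11): 255·t ≡ 3 − 231 = -228 (mod 11).
    Reduce coefficients mod 11: 2·t ≡ 3 (mod 11).
    The inverse of 2 mod 11 is 6 (since 2·6 = 12 = 1·11 + 1), so t ≡ 6·3 = 18 ≡ 7 (mod 11).
    Then x = 231 + 255·7 = 2016, valid modulo lcm(255, 11) = 2805: x ≡ 2016 (mod 2805).
  Combine with x ≡ 3 (mod 4); new modulus lcm = 11220.
    Write x = 2016 + 2805·t and substitute into x ≡ 3 (mod 4): 2805·t ≡ 3 − 2016 = -2013 (mod 4).
    Reduce coefficients mod 4: 1·t ≡ 3 (mod 4).
    So t ≡ 3 (mod 4).
    Then x = 2016 + 2805·3 = 10431, valid modulo lcm(2805, 4) = 11220: x ≡ 10431 (mod 11220).
Verify against each original: 10431 mod 5 = 1, 10431 mod 3 = 0, 10431 mod 17 = 10, 10431 mod 11 = 3, 10431 mod 4 = 3.

x ≡ 10431 (mod 11220).


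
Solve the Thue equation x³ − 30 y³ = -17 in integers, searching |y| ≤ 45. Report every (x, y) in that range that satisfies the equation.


The equation is x³ - 30y³ = -17. For fixed y, x³ = 30·y³ − 17, so a solution requires the RHS to be a perfect cube.
Strategy: iterate y from -45 to 45, compute RHS = 30·y³ − 17, and check whether it is a (positive or negative) perfect cube.
Check small values of y:
  y = 0: RHS = -17 is not a perfect cube.
  y = 1: RHS = 13 is not a perfect cube.
  y = -1: RHS = -47 is not a perfect cube.
  y = 2: RHS = 223 is not a perfect cube.
  y = -2: RHS = -257 is not a perfect cube.
  y = 3: RHS = 793 is not a perfect cube.
  y = -3: RHS = -827 is not a perfect cube.
Continuing the search up to |y| = 45 finds no solutions either.
No (x, y) in the scanned range satisfies the equation.

No integer solutions with |y| ≤ 45.


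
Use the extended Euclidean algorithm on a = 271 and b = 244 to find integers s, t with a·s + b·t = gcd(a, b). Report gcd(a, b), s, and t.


Euclidean algorithm on (271, 244) — divide until remainder is 0:
  271 = 1 · 244 + 27
  244 = 9 · 27 + 1
  27 = 27 · 1 + 0
gcd(271, 244) = 1.
Track Bezout coefficients alongside the remainders: start with r₀ = 271 = a·1 + b·0 (s = 1, t = 0) and r₁ = 244 = a·0 + b·1 (s = 0, t = 1); each new remainder r_{k+1} = r_{k-1} − q_k·r_k inherits s_{k+1} = s_{k-1} − q_k·s_k, t_{k+1} = t_{k-1} − q_k·t_k, so r_k = a·s_k + b·t_k at every step:
  q = 1: r = 27, s = 1 − 1·0 = 1, t = 0 − 1·1 = -1  (check: 271·1 + 244·(-1) = 27)
  q = 9: r = 1, s = 0 − 9·1 = -9, t = 1 − 9·(-1) = 10  (check: 271·(-9) + 244·10 = 1)
The row with r = 1 (the gcd) gives the Bezout coefficients s = -9, t = 10.
Result: 271 · (-9) + 244 · (10) = 1.

gcd(271, 244) = 1; s = -9, t = 10 (check: 271·(-9) + 244·10 = 1).


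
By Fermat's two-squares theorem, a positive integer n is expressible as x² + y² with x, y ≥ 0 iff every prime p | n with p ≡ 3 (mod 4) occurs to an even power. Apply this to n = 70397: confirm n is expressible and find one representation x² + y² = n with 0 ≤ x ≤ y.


Step 1: Factor n = 70397 = 17 · 41 · 101.
Step 2: Check the mod-4 condition on each prime factor: 17 ≡ 1 (mod 4), exponent 1; 41 ≡ 1 (mod 4), exponent 1; 101 ≡ 1 (mod 4), exponent 1.
All primes ≡ 3 (mod 4) appear to even exponent (or don't appear), so by the two-squares theorem n IS expressible as a sum of two squares.
Step 3: Build a representation. Here n = 17 · 41 · 101 is a product of primes ≡ 1 (mod 4). Each prime p ≡ 1 (mod 4) is itself a sum of two squares; find a² by testing p − a² for a perfect square:
  17: 17 − 1² = 16 = 4² ⇒ 17 = 1² + 4².
  41: 41 − 1² = 40, 41 − 2² = 37, 41 − 3² = 32, 41 − 4² = 25 = 5² ⇒ 41 = 4² + 5².
  101: 101 − 1² = 100 = 10² ⇒ 101 = 1² + 10².
  Combine using the Brahmagupta–Fibonacci identity (a² + b²)(c² + d²) = (ac − bd)² + (ad + bc)² = (ac + bd)² + (ad − bc)²:
  17 · 41 = 697: from (1² + 4²)(4² + 5²), take (1·4 − 4·5, 1·5 + 4·4) = (4 − 20, 5 + 16) = (-16, 21); dropping signs (only squares matter) gives (16, 21); check 16² + 21² = 256 + 441 = 697 ✓.
  697 · 101 = 70397: from (16² + 21²)(1² + 10²), take (16·1 − 21·10, 16·10 + 21·1) = (16 − 210, 160 + 21) = (-194, 181); dropping signs (only squares matter) gives (194, 181); check 194² + 181² = 37636 + 32761 = 70397 ✓.
Step 4: Order so x ≤ y and verify: 181² + 194² = 32761 + 37636 = 70397 = n. ✓

n = 70397 = 181² + 194² (one valid representation with x ≤ y).


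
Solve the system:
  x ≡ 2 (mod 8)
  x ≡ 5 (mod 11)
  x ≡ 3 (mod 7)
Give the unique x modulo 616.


Moduli 8, 11, 7 are pairwise coprime; by CRT there is a unique solution modulo M = 8 · 11 · 7 = 616.
Solve pairwise, accumulating the modulus:
  Start with x ≡ 2 (mod 8).
  Combine with x ≡ 5 (mod 11): since gcd(8, 11) = 1, we get a unique residue mod 88.
    Write x = 2 + 8·t and substitute into x ≡ 5 (mod 11): 8·t ≡ 5 − 2 = 3 (mod 11).
    The inverse of 8 mod 11 is 7 (since 8·7 = 56 = 5·11 + 1), so t ≡ 7·3 = 21 ≡ 10 (mod 11).
    Then x = 2 + 8·10 = 82, valid modulo lcm(8, 11) = 88: x ≡ 82 (mod 88).
  Combine with x ≡ 3 (mod 7): since gcd(88, 7) = 1, we get a unique residue mod 616.
    Write x = 82 + 88·t and substitute into x ≡ 3 (mod 7): 88·t ≡ 3 − 82 = -79 (mod 7).
    Reduce coefficients mod 7: 4·t ≡ 5 (mod 7).
    The inverse of 4 mod 7 is 2 (since 4·2 = 8 = 1·7 + 1), so t ≡ 2·5 = 10 ≡ 3 (mod 7).
    Then x = 82 + 88·3 = 346, valid modulo lcm(88, 7) = 616: x ≡ 346 (mod 616).
Verify: 346 mod 8 = 2 ✓, 346 mod 11 = 5 ✓, 346 mod 7 = 3 ✓.

x ≡ 346 (mod 616).


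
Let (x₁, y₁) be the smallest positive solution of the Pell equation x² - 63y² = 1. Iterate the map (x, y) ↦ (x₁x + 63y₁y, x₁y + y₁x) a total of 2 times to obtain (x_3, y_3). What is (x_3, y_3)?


Step 1: Find the fundamental solution (x₁, y₁) of x² - 63y² = 1.
  Expand √63 as a continued fraction. a₀ = ⌊√63⌋ = 7; iterate m_{k+1} = d_k·a_k − m_k, d_{k+1} = (63 − m_{k+1}²)/d_k, a_{k+1} = ⌊(a₀ + m_{k+1})/d_{k+1}⌋ (starting m₀ = 0, d₀ = 1), with convergents p_k = a_k·p_{k-1} + p_{k-2}, q_k = a_k·q_{k-1} + q_{k-2} (p₋₁ = 1, q₋₁ = 0):
  k = 0: a₀ = 7; p₀/q₀ = 7/1; p₀² − 63·q₀² = 49 − 63 = -14.
  k = 1: m = 7, d = 14, a = ⌊(7 + 7)/14⌋ = 1; p/q = (1·7 + 1)/(1·1 + 0) = 8/1; p² − 63·q² = 64 − 63 = 1.
  The first convergent with p² − 63·q² = 1 gives the fundamental solution (x₁, y₁) = (8, 1).
Step 2: Apply the recurrence (x_{n+1}, y_{n+1}) = (x₁x_n + 63y₁y_n, x₁y_n + y₁x_n) repeatedly.
  From (x_1, y_1) = (8, 1): x_2 = 8·8 + 63·1·1 = 127; y_2 = 8·1 + 1·8 = 16.
  From (x_2, y_2) = (127, 16): x_3 = 8·127 + 63·1·16 = 2024; y_3 = 8·16 + 1·127 = 255.
Step 3: Verify x_3² - 63·y_3² = 4096576 - 4096575 = 1 (should be 1). ✓

(x_1, y_1) = (8, 1); (x_3, y_3) = (2024, 255).


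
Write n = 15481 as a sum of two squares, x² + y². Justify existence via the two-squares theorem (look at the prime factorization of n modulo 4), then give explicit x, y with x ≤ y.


Step 1: Factor n = 15481 = 113 · 137.
Step 2: Check the mod-4 condition on each prime factor: 113 ≡ 1 (mod 4), exponent 1; 137 ≡ 1 (mod 4), exponent 1.
All primes ≡ 3 (mod 4) appear to even exponent (or don't appear), so by the two-squares theorem n IS expressible as a sum of two squares.
Step 3: Build a representation. Here n = 113 · 137 is a product of primes ≡ 1 (mod 4). Each prime p ≡ 1 (mod 4) is itself a sum of two squares; find a² by testing p − a² for a perfect square:
  113: 113 − 1² = 112, 113 − 2² = 109, 113 − 3² = 104, 113 − 4² = 97, 113 − 5² = 88, 113 − 6² = 77, 113 − 7² = 64 = 8² ⇒ 113 = 7² + 8².
  137: 137 − 1² = 136, 137 − 2² = 133, 137 − 3² = 128, 137 − 4² = 121 = 11² ⇒ 137 = 4² + 11².
  Combine using the Brahmagupta–Fibonacci identity (a² + b²)(c² + d²) = (ac − bd)² + (ad + bc)² = (ac + bd)² + (ad − bc)²:
  113 · 137 = 15481: from (7² + 8²)(4² + 11²), take (7·4 − 8·11, 7·11 + 8·4) = (28 − 88, 77 + 32) = (-60, 109); dropping signs (only squares matter) gives (60, 109); check 60² + 109² = 3600 + 11881 = 15481 ✓.
Step 4: Order so x ≤ y and verify: 60² + 109² = 3600 + 11881 = 15481 = n. ✓

n = 15481 = 60² + 109² (one valid representation with x ≤ y).


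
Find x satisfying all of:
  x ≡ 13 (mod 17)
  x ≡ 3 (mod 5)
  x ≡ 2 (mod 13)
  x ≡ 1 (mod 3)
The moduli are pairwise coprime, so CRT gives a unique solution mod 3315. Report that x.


Product of moduli M = 17 · 5 · 13 · 3 = 3315.
Merge one congruence at a time:
  Start: x ≡ 13 (mod 17).
  Combine with x ≡ 3 (mod 5); new modulus lcm = 85.
    Write x = 13 + 17·t and substitute into x ≡ 3 (mod 5): 17·t ≡ 3 − 13 = -10 (mod 5).
    Reduce coefficients mod 5: 2·t ≡ 0 (mod 5).
    The inverse of 2 mod 5 is 3 (since 2·3 = 6 = 1·5 + 1), so t ≡ 3·0 = 0 ≡ 0 (mod 5).
    Then x = 13 + 17·0 = 13, valid modulo lcm(17, 5) = 85: x ≡ 13 (mod 85).
  Combine with x ≡ 2 (mod 13); new modulus lcm = 1105.
    Write x = 13 + 85·t and substitute into x ≡ 2 (mod 13): 85·t ≡ 2 − 13 = -11 (mod 13).
    Reduce coefficients mod 13: 7·t ≡ 2 (mod 13).
    The inverse of 7 mod 13 is 2 (since 7·2 = 14 = 1·13 + 1), so t ≡ 2·2 = 4 ≡ 4 (mod 13).
    Then x = 13 + 85·4 = 353, valid modulo lcm(85, 13) = 1105: x ≡ 353 (mod 1105).
  Combine with x ≡ 1 (mod 3); new modulus lcm = 3315.
    Write x = 353 + 1105·t and substitute into x ≡ 1 (mod 3): 1105·t ≡ 1 − 353 = -352 (mod 3).
    Reduce coefficients mod 3: 1·t ≡ 2 (mod 3).
    So t ≡ 2 (mod 3).
    Then x = 353 + 1105·2 = 2563, valid modulo lcm(1105, 3) = 3315: x ≡ 2563 (mod 3315).
Verify against each original: 2563 mod 17 = 13, 2563 mod 5 = 3, 2563 mod 13 = 2, 2563 mod 3 = 1.

x ≡ 2563 (mod 3315).


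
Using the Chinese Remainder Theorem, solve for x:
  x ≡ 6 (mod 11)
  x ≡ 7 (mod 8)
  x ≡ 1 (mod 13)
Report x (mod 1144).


Moduli 11, 8, 13 are pairwise coprime; by CRT there is a unique solution modulo M = 11 · 8 · 13 = 1144.
Solve pairwise, accumulating the modulus:
  Start with x ≡ 6 (mod 11).
  Combine with x ≡ 7 (mod 8): since gcd(11, 8) = 1, we get a unique residue mod 88.
    Write x = 6 + 11·t and substitute into x ≡ 7 (mod 8): 11·t ≡ 7 − 6 = 1 (mod 8).
    Reduce coefficients mod 8: 3·t ≡ 1 (mod 8).
    The inverse of 3 mod 8 is 3 (since 3·3 = 9 = 1·8 + 1), so t ≡ 3·1 = 3 ≡ 3 (mod 8).
    Then x = 6 + 11·3 = 39, valid modulo lcm(11, 8) = 88: x ≡ 39 (mod 88).
  Combine with x ≡ 1 (mod 13): since gcd(88, 13) = 1, we get a unique residue mod 1144.
    Write x = 39 + 88·t and substitute into x ≡ 1 (mod 13): 88·t ≡ 1 − 39 = -38 (mod 13).
    Reduce coefficients mod 13: 10·t ≡ 1 (mod 13).
    The inverse of 10 mod 13 is 4 (since 10·4 = 40 = 3·13 + 1), so t ≡ 4·1 = 4 ≡ 4 (mod 13).
    Then x = 39 + 88·4 = 391, valid modulo lcm(88, 13) = 1144: x ≡ 391 (mod 1144).
Verify: 391 mod 11 = 6 ✓, 391 mod 8 = 7 ✓, 391 mod 13 = 1 ✓.

x ≡ 391 (mod 1144).


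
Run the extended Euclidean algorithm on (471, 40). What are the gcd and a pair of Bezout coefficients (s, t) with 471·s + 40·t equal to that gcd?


Euclidean algorithm on (471, 40) — divide until remainder is 0:
  471 = 11 · 40 + 31
  40 = 1 · 31 + 9
  31 = 3 · 9 + 4
  9 = 2 · 4 + 1
  4 = 4 · 1 + 0
gcd(471, 40) = 1.
Track Bezout coefficients alongside the remainders: start with r₀ = 471 = a·1 + b·0 (s = 1, t = 0) and r₁ = 40 = a·0 + b·1 (s = 0, t = 1); each new remainder r_{k+1} = r_{k-1} − q_k·r_k inherits s_{k+1} = s_{k-1} − q_k·s_k, t_{k+1} = t_{k-1} − q_k·t_k, so r_k = a·s_k + b·t_k at every step:
  q = 11: r = 31, s = 1 − 11·0 = 1, t = 0 − 11·1 = -11  (check: 471·1 + 40·(-11) = 31)
  q = 1: r = 9, s = 0 − 1·1 = -1, t = 1 − 1·(-11) = 12  (check: 471·(-1) + 40·12 = 9)
  q = 3: r = 4, s = 1 − 3·(-1) = 4, t = -11 − 3·12 = -47  (check: 471·4 + 40·(-47) = 4)
  q = 2: r = 1, s = -1 − 2·4 = -9, t = 12 − 2·(-47) = 106  (check: 471·(-9) + 40·106 = 1)
The row with r = 1 (the gcd) gives the Bezout coefficients s = -9, t = 106.
Result: 471 · (-9) + 40 · (106) = 1.

gcd(471, 40) = 1; s = -9, t = 106 (check: 471·(-9) + 40·106 = 1).


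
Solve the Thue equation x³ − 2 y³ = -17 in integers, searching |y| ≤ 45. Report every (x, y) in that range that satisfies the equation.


The equation is x³ - 2y³ = -17. For fixed y, x³ = 2·y³ − 17, so a solution requires the RHS to be a perfect cube.
Strategy: iterate y from -45 to 45, compute RHS = 2·y³ − 17, and check whether it is a (positive or negative) perfect cube.
Check small values of y:
  y = 0: RHS = -17 is not a perfect cube.
  y = 1: RHS = -15 is not a perfect cube.
  y = -1: RHS = -19 is not a perfect cube.
  y = 2: RHS = -1 = (-1)³ ⇒ x = -1 works.
  y = -2: RHS = -33 is not a perfect cube.
  y = 3: RHS = 37 is not a perfect cube.
  y = -3: RHS = -71 is not a perfect cube.
Continuing the search up to |y| = 45 finds no further solutions beyond those listed.
Collected solutions: (-1, 2).

Solutions (with |y| ≤ 45): (-1, 2).


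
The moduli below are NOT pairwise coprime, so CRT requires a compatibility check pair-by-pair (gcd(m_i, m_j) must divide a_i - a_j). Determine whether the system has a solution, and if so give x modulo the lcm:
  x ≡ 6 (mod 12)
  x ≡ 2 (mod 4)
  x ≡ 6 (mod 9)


Moduli 12, 4, 9 are not pairwise coprime, so CRT works modulo lcm(m_i) when all pairwise compatibility conditions hold.
Pairwise compatibility: gcd(m_i, m_j) must divide a_i - a_j for every pair.
Merge one congruence at a time:
  Start: x ≡ 6 (mod 12).
  Combine with x ≡ 2 (mod 4): gcd(12, 4) = 4; 2 - 6 = -4, which IS divisible by 4, so compatible.
    Write x = 6 + 12·t and substitute into x ≡ 2 (mod 4): 12·t ≡ 2 − 6 = -4 (mod 4).
    Divide the congruence (and modulus) by g = 4: 3·t ≡ -1 (mod 1).
    Modulo 1 every t works; take t = 0.
    Then x = 6 + 12·0 = 6, valid modulo lcm(12, 4) = 12: x ≡ 6 (mod 12).
  Combine with x ≡ 6 (mod 9): gcd(12, 9) = 3; 6 - 6 = 0, which IS divisible by 3, so compatible.
    Write x = 6 + 12·t and substitute into x ≡ 6 (mod 9): 12·t ≡ 6 − 6 = 0 (mod 9).
    Divide the congruence (and modulus) by g = 3: 4·t ≡ 0 (mod 3).
    Reduce coefficients mod 3: 1·t ≡ 0 (mod 3).
    So t ≡ 0 (mod 3).
    Then x = 6 + 12·0 = 6, valid modulo lcm(12, 9) = 36: x ≡ 6 (mod 36).
Verify: 6 mod 12 = 6, 6 mod 4 = 2, 6 mod 9 = 6.

x ≡ 6 (mod 36).


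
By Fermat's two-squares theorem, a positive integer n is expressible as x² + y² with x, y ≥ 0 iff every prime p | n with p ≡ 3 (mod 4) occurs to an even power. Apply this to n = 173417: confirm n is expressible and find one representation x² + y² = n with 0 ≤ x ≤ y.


Step 1: Factor n = 173417 = 17 · 101^2.
Step 2: Check the mod-4 condition on each prime factor: 17 ≡ 1 (mod 4), exponent 1; 101 ≡ 1 (mod 4), exponent 2.
All primes ≡ 3 (mod 4) appear to even exponent (or don't appear), so by the two-squares theorem n IS expressible as a sum of two squares.
Step 3: Build a representation. Here n = 17 · 101 · 101 is a product of primes ≡ 1 (mod 4). Each prime p ≡ 1 (mod 4) is itself a sum of two squares; find a² by testing p − a² for a perfect square:
  17: 17 − 1² = 16 = 4² ⇒ 17 = 1² + 4².
  101: 101 − 1² = 100 = 10² ⇒ 101 = 1² + 10².
  Combine using the Brahmagupta–Fibonacci identity (a² + b²)(c² + d²) = (ac − bd)² + (ad + bc)² = (ac + bd)² + (ad − bc)²:
  17 · 101 = 1717: from (1² + 4²)(1² + 10²), take (1·1 − 4·10, 1·10 + 4·1) = (1 − 40, 10 + 4) = (-39, 14); dropping signs (only squares matter) gives (39, 14); check 39² + 14² = 1521 + 196 = 1717 ✓.
  1717 · 101 = 173417: from (39² + 14²)(1² + 10²), take (39·1 − 14·10, 39·10 + 14·1) = (39 − 140, 390 + 14) = (-101, 404); dropping signs (only squares matter) gives (101, 404); check 101² + 404² = 10201 + 163216 = 173417 ✓.
Step 4: Order so x ≤ y and verify: 101² + 404² = 10201 + 163216 = 173417 = n. ✓

n = 173417 = 101² + 404² (one valid representation with x ≤ y).


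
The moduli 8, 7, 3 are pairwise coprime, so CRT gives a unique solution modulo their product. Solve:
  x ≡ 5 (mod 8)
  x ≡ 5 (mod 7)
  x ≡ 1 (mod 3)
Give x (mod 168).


Moduli 8, 7, 3 are pairwise coprime; by CRT there is a unique solution modulo M = 8 · 7 · 3 = 168.
Solve pairwise, accumulating the modulus:
  Start with x ≡ 5 (mod 8).
  Combine with x ≡ 5 (mod 7): since gcd(8, 7) = 1, we get a unique residue mod 56.
    Write x = 5 + 8·t and substitute into x ≡ 5 (mod 7): 8·t ≡ 5 − 5 = 0 (mod 7).
    Reduce coefficients mod 7: 1·t ≡ 0 (mod 7).
    So t ≡ 0 (mod 7).
    Then x = 5 + 8·0 = 5, valid modulo lcm(8, 7) = 56: x ≡ 5 (mod 56).
  Combine with x ≡ 1 (mod 3): since gcd(56, 3) = 1, we get a unique residue mod 168.
    Write x = 5 + 56·t and substitute into x ≡ 1 (mod 3): 56·t ≡ 1 − 5 = -4 (mod 3).
    Reduce coefficients mod 3: 2·t ≡ 2 (mod 3).
    The inverse of 2 mod 3 is 2 (since 2·2 = 4 = 1·3 + 1), so t ≡ 2·2 = 4 ≡ 1 (mod 3).
    Then x = 5 + 56·1 = 61, valid modulo lcm(56, 3) = 168: x ≡ 61 (mod 168).
Verify: 61 mod 8 = 5 ✓, 61 mod 7 = 5 ✓, 61 mod 3 = 1 ✓.

x ≡ 61 (mod 168).
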